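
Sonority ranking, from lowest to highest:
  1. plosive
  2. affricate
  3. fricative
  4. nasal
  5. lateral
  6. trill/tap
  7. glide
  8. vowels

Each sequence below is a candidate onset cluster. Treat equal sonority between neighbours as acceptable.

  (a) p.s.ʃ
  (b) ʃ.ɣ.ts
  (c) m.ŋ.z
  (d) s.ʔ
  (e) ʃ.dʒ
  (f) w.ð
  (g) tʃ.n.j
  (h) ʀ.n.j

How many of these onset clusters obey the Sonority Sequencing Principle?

(a) p.s.ʃ: profile 1-3-3 — obeys.
(b) ʃ.ɣ.ts: profile 3-3-2 — violates.
(c) m.ŋ.z: profile 4-4-3 — violates.
(d) s.ʔ: profile 3-1 — violates.
(e) ʃ.dʒ: profile 3-2 — violates.
(f) w.ð: profile 7-3 — violates.
(g) tʃ.n.j: profile 2-4-7 — obeys.
(h) ʀ.n.j: profile 6-4-7 — violates.

2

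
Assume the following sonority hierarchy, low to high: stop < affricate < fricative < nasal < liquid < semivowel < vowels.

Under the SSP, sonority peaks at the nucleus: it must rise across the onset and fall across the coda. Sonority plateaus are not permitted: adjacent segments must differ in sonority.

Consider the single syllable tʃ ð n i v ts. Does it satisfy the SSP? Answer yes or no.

yes

Onset: /tʃ/ is an affricate (sonority 2), /ð/ is a fricative (sonority 3), /n/ is a nasal (sonority 4); then the nucleus /i/ (sonority 7).
Onset profile 2-3-4-7 — rises to the nucleus.
Coda: /v/ is a fricative (sonority 3), /ts/ is an affricate (sonority 2).
Coda profile 7-3-2 — falls from the nucleus.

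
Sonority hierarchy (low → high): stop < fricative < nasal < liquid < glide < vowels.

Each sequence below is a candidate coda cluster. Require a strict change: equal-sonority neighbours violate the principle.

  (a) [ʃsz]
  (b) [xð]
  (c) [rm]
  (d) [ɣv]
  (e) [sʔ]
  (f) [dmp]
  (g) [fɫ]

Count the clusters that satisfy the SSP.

(a) sonority 2-2-2: ill-formed.
(b) sonority 2-2: ill-formed.
(c) sonority 4-3: well-formed.
(d) sonority 2-2: ill-formed.
(e) sonority 2-1: well-formed.
(f) sonority 1-3-1: ill-formed.
(g) sonority 2-4: ill-formed.

2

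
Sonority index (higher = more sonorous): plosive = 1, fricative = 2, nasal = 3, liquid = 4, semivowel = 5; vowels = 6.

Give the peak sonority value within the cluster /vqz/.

/v/: fricative = 2.
/q/: plosive = 1.
/z/: fricative = 2.
The maximum is 2.

2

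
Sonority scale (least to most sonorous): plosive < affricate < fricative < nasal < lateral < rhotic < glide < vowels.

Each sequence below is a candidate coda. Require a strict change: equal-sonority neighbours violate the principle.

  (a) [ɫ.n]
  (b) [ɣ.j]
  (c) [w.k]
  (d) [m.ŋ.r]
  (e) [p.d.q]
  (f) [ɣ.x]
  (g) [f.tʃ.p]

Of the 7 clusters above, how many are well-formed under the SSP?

(a) [ɫ.n]: profile 5-4 — obeys.
(b) [ɣ.j]: profile 3-7 — violates.
(c) [w.k]: profile 7-1 — obeys.
(d) [m.ŋ.r]: profile 4-4-6 — violates.
(e) [p.d.q]: profile 1-1-1 — violates.
(f) [ɣ.x]: profile 3-3 — violates.
(g) [f.tʃ.p]: profile 3-2-1 — obeys.

3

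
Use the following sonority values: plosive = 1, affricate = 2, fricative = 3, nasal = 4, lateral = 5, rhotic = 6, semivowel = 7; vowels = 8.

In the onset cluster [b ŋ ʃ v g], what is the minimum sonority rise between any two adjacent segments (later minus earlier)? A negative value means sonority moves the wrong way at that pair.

-2

/b/ — plosive, sonority 1.
/ŋ/ — nasal, sonority 4.
/ʃ/ — fricative, sonority 3.
/v/ — fricative, sonority 3.
/g/ — plosive, sonority 1.
/b/→/ŋ/: change +3.
/ŋ/→/ʃ/: change -1.
/ʃ/→/v/: change +0.
/v/→/g/: change -2.
Minimum = -2.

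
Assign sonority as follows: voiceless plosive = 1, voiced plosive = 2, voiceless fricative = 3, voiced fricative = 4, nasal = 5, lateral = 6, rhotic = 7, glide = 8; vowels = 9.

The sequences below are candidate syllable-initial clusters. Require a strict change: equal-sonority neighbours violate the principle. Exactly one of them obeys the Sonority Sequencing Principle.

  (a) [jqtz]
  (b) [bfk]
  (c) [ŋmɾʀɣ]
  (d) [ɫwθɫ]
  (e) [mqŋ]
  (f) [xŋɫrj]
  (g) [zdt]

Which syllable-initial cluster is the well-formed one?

(a) sonority 8-1-1-4: ill-formed.
(b) sonority 2-3-1: ill-formed.
(c) sonority 5-5-7-7-4: ill-formed.
(d) sonority 6-8-3-6: ill-formed.
(e) sonority 5-1-5: ill-formed.
(f) sonority 3-5-6-7-8: well-formed.
(g) sonority 4-2-1: ill-formed.

f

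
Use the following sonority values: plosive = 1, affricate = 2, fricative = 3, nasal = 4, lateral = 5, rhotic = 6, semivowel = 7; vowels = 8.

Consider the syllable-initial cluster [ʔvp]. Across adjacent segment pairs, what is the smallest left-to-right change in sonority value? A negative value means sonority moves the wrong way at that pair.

/ʔ/: plosive = 1.
/v/: fricative = 3.
/p/: plosive = 1.
/ʔ/→/v/: change +2.
/v/→/p/: change -2.
Minimum = -2.

-2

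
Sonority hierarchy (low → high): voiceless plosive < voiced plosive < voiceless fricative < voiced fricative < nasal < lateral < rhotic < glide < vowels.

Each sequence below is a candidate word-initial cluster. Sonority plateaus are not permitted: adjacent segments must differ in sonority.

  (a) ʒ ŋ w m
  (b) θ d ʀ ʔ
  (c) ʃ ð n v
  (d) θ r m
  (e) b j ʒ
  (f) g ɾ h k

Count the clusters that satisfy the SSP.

0

(a) 4-5-8-5 → violates
(b) 3-2-7-1 → violates
(c) 3-4-5-4 → violates
(d) 3-7-5 → violates
(e) 2-8-4 → violates
(f) 2-7-3-1 → violates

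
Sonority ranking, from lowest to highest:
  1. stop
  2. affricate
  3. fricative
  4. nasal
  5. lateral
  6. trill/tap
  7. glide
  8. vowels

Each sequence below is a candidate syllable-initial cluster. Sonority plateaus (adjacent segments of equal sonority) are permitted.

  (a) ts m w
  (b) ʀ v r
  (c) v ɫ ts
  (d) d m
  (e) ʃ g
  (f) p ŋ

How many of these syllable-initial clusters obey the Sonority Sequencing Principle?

(a) sonority 2-4-7: well-formed.
(b) sonority 6-3-6: ill-formed.
(c) sonority 3-5-2: ill-formed.
(d) sonority 1-4: well-formed.
(e) sonority 3-1: ill-formed.
(f) sonority 1-4: well-formed.

3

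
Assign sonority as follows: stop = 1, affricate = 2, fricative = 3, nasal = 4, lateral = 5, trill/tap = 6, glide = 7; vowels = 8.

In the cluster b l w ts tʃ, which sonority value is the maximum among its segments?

7

/b/ is a stop (sonority 1).
/l/ is a lateral (sonority 5).
/w/ is a glide (sonority 7).
/ts/ is an affricate (sonority 2).
/tʃ/ is an affricate (sonority 2).
The maximum is 7.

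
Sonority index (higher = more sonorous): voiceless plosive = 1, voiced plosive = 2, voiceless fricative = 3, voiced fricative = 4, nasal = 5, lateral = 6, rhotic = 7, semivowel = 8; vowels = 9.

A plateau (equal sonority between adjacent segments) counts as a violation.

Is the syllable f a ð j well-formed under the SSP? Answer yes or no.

no

Onset: /f/ is a voiceless fricative (sonority 3); then the nucleus /a/ (sonority 9).
Onset profile 3-9 — rises to the nucleus.
Coda: /ð/ is a voiced fricative (sonority 4), /j/ is a semivowel (sonority 8).
Coda profile 9-4-8 — does not strictly fall throughout.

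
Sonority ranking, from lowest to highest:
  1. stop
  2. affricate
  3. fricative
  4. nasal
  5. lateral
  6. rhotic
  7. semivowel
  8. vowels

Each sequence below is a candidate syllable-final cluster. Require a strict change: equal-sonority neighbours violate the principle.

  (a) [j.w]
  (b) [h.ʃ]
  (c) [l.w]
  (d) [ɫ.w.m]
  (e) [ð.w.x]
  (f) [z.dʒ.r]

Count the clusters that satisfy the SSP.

(a) sonority 7-7: ill-formed.
(b) sonority 3-3: ill-formed.
(c) sonority 5-7: ill-formed.
(d) sonority 5-7-4: ill-formed.
(e) sonority 3-7-3: ill-formed.
(f) sonority 3-2-6: ill-formed.

0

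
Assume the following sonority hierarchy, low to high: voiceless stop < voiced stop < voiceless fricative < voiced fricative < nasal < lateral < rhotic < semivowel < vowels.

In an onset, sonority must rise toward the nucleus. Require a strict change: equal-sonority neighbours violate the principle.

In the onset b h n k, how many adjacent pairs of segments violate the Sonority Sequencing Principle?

/b/ is a voiced stop (sonority 2).
/h/ is a voiceless fricative (sonority 3).
/n/ is a nasal (sonority 5).
/k/ is a voiceless stop (sonority 1).
/b/→/h/: 2→3 (rises) — ok.
/h/→/n/: 3→5 (rises) — ok.
/n/→/k/: 5→1 (does not rise) — violation.

1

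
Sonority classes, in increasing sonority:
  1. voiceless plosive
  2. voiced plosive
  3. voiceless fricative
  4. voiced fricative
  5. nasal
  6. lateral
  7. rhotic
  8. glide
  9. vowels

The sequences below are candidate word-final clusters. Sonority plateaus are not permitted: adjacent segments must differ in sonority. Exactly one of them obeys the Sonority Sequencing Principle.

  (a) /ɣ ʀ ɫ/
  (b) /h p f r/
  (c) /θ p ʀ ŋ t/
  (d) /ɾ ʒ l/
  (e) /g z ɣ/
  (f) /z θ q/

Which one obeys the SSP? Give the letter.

f

(a) /ɣ ʀ ɫ/: profile 4-7-6 — violates.
(b) /h p f r/: profile 3-1-3-7 — violates.
(c) /θ p ʀ ŋ t/: profile 3-1-7-5-1 — violates.
(d) /ɾ ʒ l/: profile 7-4-6 — violates.
(e) /g z ɣ/: profile 2-4-4 — violates.
(f) /z θ q/: profile 4-3-1 — obeys.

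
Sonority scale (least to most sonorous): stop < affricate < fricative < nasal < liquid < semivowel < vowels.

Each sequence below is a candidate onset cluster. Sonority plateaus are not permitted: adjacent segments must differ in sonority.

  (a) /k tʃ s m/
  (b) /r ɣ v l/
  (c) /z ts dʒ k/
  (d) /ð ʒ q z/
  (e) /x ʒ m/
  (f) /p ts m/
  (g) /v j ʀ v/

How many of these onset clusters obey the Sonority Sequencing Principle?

(a) /k tʃ s m/: profile 1-2-3-4 — obeys.
(b) /r ɣ v l/: profile 5-3-3-5 — violates.
(c) /z ts dʒ k/: profile 3-2-2-1 — violates.
(d) /ð ʒ q z/: profile 3-3-1-3 — violates.
(e) /x ʒ m/: profile 3-3-4 — violates.
(f) /p ts m/: profile 1-2-4 — obeys.
(g) /v j ʀ v/: profile 3-6-5-3 — violates.

2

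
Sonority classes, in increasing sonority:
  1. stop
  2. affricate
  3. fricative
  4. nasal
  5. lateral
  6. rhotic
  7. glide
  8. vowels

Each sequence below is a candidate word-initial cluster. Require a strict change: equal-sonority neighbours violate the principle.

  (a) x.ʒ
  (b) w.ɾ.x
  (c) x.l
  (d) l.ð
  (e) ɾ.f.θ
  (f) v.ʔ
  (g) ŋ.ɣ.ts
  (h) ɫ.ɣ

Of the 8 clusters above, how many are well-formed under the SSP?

1

(a) x.ʒ: profile 3-3 — violates.
(b) w.ɾ.x: profile 7-6-3 — violates.
(c) x.l: profile 3-5 — obeys.
(d) l.ð: profile 5-3 — violates.
(e) ɾ.f.θ: profile 6-3-3 — violates.
(f) v.ʔ: profile 3-1 — violates.
(g) ŋ.ɣ.ts: profile 4-3-2 — violates.
(h) ɫ.ɣ: profile 5-3 — violates.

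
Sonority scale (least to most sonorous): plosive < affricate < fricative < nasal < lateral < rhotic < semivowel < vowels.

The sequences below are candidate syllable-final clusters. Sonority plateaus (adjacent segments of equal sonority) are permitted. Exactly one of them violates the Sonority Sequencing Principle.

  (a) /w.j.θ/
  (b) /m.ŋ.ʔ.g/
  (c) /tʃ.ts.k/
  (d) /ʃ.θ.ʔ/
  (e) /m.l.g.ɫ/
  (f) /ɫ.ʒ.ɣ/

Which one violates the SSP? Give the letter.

(a) 7-7-3 → obeys
(b) 4-4-1-1 → obeys
(c) 2-2-1 → obeys
(d) 3-3-1 → obeys
(e) 4-5-1-5 → violates
(f) 5-3-3 → obeys

e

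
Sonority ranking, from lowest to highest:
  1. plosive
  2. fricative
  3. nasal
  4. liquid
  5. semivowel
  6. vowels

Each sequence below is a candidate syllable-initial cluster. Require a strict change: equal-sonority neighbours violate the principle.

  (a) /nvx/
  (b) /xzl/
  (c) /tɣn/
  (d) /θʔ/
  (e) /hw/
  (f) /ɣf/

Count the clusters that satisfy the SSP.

(a) /nvx/: profile 3-2-2 — violates.
(b) /xzl/: profile 2-2-4 — violates.
(c) /tɣn/: profile 1-2-3 — obeys.
(d) /θʔ/: profile 2-1 — violates.
(e) /hw/: profile 2-5 — obeys.
(f) /ɣf/: profile 2-2 — violates.

2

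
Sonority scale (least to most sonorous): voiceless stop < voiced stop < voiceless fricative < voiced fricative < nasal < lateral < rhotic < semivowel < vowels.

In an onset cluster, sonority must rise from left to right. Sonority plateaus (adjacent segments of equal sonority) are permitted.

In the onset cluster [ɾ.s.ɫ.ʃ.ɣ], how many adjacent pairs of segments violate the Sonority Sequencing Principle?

/ɾ/ is a rhotic (sonority 7).
/s/ is a voiceless fricative (sonority 3).
/ɫ/ is a lateral (sonority 6).
/ʃ/ is a voiceless fricative (sonority 3).
/ɣ/ is a voiced fricative (sonority 4).
/ɾ/→/s/: 7→3 (does not rise) — violation.
/s/→/ɫ/: 3→6 (rises) — ok.
/ɫ/→/ʃ/: 6→3 (does not rise) — violation.
/ʃ/→/ɣ/: 3→4 (rises) — ok.

2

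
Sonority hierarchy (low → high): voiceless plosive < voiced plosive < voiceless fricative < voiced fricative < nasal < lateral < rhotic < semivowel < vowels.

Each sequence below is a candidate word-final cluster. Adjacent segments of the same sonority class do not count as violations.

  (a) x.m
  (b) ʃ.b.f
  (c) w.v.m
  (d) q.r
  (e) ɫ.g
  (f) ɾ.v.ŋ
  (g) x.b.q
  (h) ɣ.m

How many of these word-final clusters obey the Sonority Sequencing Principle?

2

(a) sonority 3-5: ill-formed.
(b) sonority 3-2-3: ill-formed.
(c) sonority 8-4-5: ill-formed.
(d) sonority 1-7: ill-formed.
(e) sonority 6-2: well-formed.
(f) sonority 7-4-5: ill-formed.
(g) sonority 3-2-1: well-formed.
(h) sonority 4-5: ill-formed.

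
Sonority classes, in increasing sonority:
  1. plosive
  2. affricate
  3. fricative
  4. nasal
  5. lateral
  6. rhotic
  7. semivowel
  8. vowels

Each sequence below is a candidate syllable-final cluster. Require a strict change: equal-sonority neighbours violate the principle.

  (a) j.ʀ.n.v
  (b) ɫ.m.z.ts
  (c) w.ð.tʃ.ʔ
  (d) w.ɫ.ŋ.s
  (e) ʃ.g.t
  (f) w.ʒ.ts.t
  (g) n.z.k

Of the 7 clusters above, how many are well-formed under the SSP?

6

(a) j.ʀ.n.v: profile 7-6-4-3 — obeys.
(b) ɫ.m.z.ts: profile 5-4-3-2 — obeys.
(c) w.ð.tʃ.ʔ: profile 7-3-2-1 — obeys.
(d) w.ɫ.ŋ.s: profile 7-5-4-3 — obeys.
(e) ʃ.g.t: profile 3-1-1 — violates.
(f) w.ʒ.ts.t: profile 7-3-2-1 — obeys.
(g) n.z.k: profile 4-3-1 — obeys.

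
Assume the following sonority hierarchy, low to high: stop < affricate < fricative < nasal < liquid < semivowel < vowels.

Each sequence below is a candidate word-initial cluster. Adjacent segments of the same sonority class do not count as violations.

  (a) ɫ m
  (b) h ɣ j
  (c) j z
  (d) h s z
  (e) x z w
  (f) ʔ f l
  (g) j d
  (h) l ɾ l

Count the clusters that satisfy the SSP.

(a) 5-4 → violates
(b) 3-3-6 → obeys
(c) 6-3 → violates
(d) 3-3-3 → obeys
(e) 3-3-6 → obeys
(f) 1-3-5 → obeys
(g) 6-1 → violates
(h) 5-5-5 → obeys

5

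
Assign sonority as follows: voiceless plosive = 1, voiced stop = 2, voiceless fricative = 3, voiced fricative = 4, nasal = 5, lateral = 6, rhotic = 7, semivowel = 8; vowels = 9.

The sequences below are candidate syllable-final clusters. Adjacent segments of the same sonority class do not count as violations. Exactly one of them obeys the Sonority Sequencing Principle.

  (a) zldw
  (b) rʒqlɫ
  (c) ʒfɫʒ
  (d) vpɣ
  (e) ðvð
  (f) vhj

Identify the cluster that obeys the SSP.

e

(a) 4-6-2-8 → violates
(b) 7-4-1-6-6 → violates
(c) 4-3-6-4 → violates
(d) 4-1-4 → violates
(e) 4-4-4 → obeys
(f) 4-3-8 → violates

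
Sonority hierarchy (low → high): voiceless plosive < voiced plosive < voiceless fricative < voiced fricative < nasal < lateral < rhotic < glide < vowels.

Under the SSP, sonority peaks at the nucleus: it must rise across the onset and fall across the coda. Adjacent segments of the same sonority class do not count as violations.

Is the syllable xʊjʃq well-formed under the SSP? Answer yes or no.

Onset: /x/ is a voiceless fricative (sonority 3); then the nucleus /ʊ/ (sonority 9).
Onset profile 3-9 — rises to the nucleus.
Coda: /j/ is a glide (sonority 8), /ʃ/ is a voiceless fricative (sonority 3), /q/ is a voiceless plosive (sonority 1).
Coda profile 9-8-3-1 — falls from the nucleus.

yes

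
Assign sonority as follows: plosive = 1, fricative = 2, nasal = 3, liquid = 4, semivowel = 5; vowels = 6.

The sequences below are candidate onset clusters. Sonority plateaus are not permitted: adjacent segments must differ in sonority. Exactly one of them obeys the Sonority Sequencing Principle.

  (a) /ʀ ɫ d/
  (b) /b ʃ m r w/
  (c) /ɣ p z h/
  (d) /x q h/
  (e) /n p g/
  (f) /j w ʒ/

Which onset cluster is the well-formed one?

(a) /ʀ ɫ d/: profile 4-4-1 — violates.
(b) /b ʃ m r w/: profile 1-2-3-4-5 — obeys.
(c) /ɣ p z h/: profile 2-1-2-2 — violates.
(d) /x q h/: profile 2-1-2 — violates.
(e) /n p g/: profile 3-1-1 — violates.
(f) /j w ʒ/: profile 5-5-2 — violates.

b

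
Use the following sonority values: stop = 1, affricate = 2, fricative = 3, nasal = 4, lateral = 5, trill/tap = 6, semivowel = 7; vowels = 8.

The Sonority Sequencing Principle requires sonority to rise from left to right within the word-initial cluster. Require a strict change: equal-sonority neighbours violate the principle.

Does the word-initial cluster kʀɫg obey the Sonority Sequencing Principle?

/k/ — stop, sonority 1.
/ʀ/ — trill/tap, sonority 6.
/ɫ/ — lateral, sonority 5.
/g/ — stop, sonority 1.
The profile is 1-6-5-1. Between /ʀ/ (6) and /ɫ/ (5) sonority does not rise, so the cluster violates the SSP.

no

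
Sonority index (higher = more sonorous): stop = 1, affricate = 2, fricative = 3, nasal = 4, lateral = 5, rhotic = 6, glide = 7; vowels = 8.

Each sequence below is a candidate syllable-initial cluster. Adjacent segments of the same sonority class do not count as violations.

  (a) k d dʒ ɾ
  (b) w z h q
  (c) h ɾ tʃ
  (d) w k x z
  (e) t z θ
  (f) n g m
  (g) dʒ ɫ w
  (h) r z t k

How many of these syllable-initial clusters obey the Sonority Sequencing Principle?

(a) 1-1-2-6 → obeys
(b) 7-3-3-1 → violates
(c) 3-6-2 → violates
(d) 7-1-3-3 → violates
(e) 1-3-3 → obeys
(f) 4-1-4 → violates
(g) 2-5-7 → obeys
(h) 6-3-1-1 → violates

3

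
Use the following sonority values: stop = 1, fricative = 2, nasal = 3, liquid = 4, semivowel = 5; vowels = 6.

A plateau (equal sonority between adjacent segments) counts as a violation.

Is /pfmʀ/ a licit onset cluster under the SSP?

/p/ is a stop (sonority 1).
/f/ is a fricative (sonority 2).
/m/ is a nasal (sonority 3).
/ʀ/ is a liquid (sonority 4).
The profile 1-2-3-4 strictly rises, so the onset cluster satisfies the SSP.

yes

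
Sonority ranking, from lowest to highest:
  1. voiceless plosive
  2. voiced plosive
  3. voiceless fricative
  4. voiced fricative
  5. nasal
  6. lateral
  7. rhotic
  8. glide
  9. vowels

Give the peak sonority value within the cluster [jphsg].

/j/: glide = 8.
/p/: voiceless plosive = 1.
/h/: voiceless fricative = 3.
/s/: voiceless fricative = 3.
/g/: voiced plosive = 2.
The maximum is 8.

8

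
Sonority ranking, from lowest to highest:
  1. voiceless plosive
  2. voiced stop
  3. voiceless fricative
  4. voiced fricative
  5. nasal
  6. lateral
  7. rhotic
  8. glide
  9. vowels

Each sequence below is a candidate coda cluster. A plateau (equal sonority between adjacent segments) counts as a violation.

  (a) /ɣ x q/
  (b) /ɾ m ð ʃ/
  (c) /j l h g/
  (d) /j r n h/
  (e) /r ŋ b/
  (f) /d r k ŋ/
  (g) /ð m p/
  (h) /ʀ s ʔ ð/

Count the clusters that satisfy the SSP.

(a) 4-3-1 → obeys
(b) 7-5-4-3 → obeys
(c) 8-6-3-2 → obeys
(d) 8-7-5-3 → obeys
(e) 7-5-2 → obeys
(f) 2-7-1-5 → violates
(g) 4-5-1 → violates
(h) 7-3-1-4 → violates

5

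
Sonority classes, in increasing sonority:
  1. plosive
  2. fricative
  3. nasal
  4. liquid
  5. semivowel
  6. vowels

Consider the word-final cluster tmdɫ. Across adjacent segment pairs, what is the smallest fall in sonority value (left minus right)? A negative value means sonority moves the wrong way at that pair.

/t/ — plosive, sonority 1.
/m/ — nasal, sonority 3.
/d/ — plosive, sonority 1.
/ɫ/ — liquid, sonority 4.
/t/→/m/: change -2.
/m/→/d/: change +2.
/d/→/ɫ/: change -3.
Minimum = -3.

-3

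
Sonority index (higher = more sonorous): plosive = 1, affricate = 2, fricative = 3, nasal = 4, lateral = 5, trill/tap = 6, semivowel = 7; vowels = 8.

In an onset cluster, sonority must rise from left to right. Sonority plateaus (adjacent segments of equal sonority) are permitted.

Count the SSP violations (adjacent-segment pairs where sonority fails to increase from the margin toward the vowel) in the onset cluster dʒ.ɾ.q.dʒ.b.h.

2

/dʒ/: affricate = 2.
/ɾ/: trill/tap = 6.
/q/: plosive = 1.
/dʒ/: affricate = 2.
/b/: plosive = 1.
/h/: fricative = 3.
/dʒ/→/ɾ/: 2→6 (rises) — ok.
/ɾ/→/q/: 6→1 (does not rise) — violation.
/q/→/dʒ/: 1→2 (rises) — ok.
/dʒ/→/b/: 2→1 (does not rise) — violation.
/b/→/h/: 1→3 (rises) — ok.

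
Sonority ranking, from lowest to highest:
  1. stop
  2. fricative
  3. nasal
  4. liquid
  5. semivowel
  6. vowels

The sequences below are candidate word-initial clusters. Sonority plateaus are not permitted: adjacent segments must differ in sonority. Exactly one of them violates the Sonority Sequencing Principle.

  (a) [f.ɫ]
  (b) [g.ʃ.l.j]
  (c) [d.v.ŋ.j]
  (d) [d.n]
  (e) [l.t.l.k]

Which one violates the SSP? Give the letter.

e

(a) [f.ɫ]: profile 2-4 — obeys.
(b) [g.ʃ.l.j]: profile 1-2-4-5 — obeys.
(c) [d.v.ŋ.j]: profile 1-2-3-5 — obeys.
(d) [d.n]: profile 1-3 — obeys.
(e) [l.t.l.k]: profile 4-1-4-1 — violates.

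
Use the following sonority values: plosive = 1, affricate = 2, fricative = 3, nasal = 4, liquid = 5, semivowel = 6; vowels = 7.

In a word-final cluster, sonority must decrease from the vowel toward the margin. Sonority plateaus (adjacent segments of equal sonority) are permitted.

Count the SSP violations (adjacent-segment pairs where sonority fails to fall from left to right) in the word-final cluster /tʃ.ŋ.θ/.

/tʃ/: affricate = 2.
/ŋ/: nasal = 4.
/θ/: fricative = 3.
/tʃ/→/ŋ/: 2→4 (does not fall) — violation.
/ŋ/→/θ/: 4→3 (falls) — ok.

1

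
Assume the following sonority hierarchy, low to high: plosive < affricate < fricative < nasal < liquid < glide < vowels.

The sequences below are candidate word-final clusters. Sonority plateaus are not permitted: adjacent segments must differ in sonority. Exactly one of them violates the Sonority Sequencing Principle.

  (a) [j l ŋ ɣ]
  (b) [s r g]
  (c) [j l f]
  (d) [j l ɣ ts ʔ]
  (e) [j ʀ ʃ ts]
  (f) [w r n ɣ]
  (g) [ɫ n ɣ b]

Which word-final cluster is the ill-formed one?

b

(a) sonority 6-5-4-3: well-formed.
(b) sonority 3-5-1: ill-formed.
(c) sonority 6-5-3: well-formed.
(d) sonority 6-5-3-2-1: well-formed.
(e) sonority 6-5-3-2: well-formed.
(f) sonority 6-5-4-3: well-formed.
(g) sonority 5-4-3-1: well-formed.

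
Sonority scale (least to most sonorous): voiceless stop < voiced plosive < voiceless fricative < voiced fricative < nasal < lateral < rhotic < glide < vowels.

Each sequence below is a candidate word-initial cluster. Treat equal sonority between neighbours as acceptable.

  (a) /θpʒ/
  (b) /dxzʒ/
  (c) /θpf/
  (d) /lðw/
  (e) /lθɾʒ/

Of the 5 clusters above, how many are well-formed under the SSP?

1

(a) 3-1-4 → violates
(b) 2-3-4-4 → obeys
(c) 3-1-3 → violates
(d) 6-4-8 → violates
(e) 6-3-7-4 → violates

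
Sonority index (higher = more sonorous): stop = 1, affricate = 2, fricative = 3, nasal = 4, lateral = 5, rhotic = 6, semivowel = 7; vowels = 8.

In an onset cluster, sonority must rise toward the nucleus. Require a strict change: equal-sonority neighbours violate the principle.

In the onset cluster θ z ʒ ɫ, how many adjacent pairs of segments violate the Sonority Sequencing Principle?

/θ/: fricative = 3.
/z/: fricative = 3.
/ʒ/: fricative = 3.
/ɫ/: lateral = 5.
/θ/→/z/: 3→3 (plateau) — violation.
/z/→/ʒ/: 3→3 (plateau) — violation.
/ʒ/→/ɫ/: 3→5 (rises) — ok.

2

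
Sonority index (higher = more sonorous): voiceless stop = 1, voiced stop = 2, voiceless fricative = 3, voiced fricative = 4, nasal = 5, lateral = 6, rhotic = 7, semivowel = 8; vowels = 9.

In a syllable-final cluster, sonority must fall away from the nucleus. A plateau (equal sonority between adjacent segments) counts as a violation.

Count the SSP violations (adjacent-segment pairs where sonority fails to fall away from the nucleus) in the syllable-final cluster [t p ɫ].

2

/t/ is a voiceless stop (sonority 1).
/p/ is a voiceless stop (sonority 1).
/ɫ/ is a lateral (sonority 6).
/t/→/p/: 1→1 (plateau) — violation.
/p/→/ɫ/: 1→6 (does not fall) — violation.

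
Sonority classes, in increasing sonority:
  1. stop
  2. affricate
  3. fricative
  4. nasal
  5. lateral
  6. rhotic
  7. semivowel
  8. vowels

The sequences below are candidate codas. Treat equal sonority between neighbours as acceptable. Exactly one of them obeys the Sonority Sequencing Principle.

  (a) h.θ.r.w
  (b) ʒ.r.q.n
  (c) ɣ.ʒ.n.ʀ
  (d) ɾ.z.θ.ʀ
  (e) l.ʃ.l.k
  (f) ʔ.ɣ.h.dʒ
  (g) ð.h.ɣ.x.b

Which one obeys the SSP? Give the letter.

(a) 3-3-6-7 → violates
(b) 3-6-1-4 → violates
(c) 3-3-4-6 → violates
(d) 6-3-3-6 → violates
(e) 5-3-5-1 → violates
(f) 1-3-3-2 → violates
(g) 3-3-3-3-1 → obeys

g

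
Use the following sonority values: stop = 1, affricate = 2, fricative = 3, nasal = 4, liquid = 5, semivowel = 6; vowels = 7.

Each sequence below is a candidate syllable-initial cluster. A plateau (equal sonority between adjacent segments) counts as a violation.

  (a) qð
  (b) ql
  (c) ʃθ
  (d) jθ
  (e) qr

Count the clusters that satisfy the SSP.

(a) qð: profile 1-3 — obeys.
(b) ql: profile 1-5 — obeys.
(c) ʃθ: profile 3-3 — violates.
(d) jθ: profile 6-3 — violates.
(e) qr: profile 1-5 — obeys.

3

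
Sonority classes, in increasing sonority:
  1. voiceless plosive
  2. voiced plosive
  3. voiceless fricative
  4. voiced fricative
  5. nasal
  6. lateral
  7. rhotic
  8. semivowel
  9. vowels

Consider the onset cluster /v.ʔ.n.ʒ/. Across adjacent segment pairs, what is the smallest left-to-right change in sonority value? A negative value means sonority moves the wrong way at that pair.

-3

/v/ is a voiced fricative (sonority 4).
/ʔ/ is a voiceless plosive (sonority 1).
/n/ is a nasal (sonority 5).
/ʒ/ is a voiced fricative (sonority 4).
/v/→/ʔ/: change -3.
/ʔ/→/n/: change +4.
/n/→/ʒ/: change -1.
Minimum = -3.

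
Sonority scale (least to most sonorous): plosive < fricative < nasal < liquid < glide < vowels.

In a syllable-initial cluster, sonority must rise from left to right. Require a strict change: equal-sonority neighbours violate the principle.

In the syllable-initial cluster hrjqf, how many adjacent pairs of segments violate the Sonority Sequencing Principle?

/h/ — fricative, sonority 2.
/r/ — liquid, sonority 4.
/j/ — glide, sonority 5.
/q/ — plosive, sonority 1.
/f/ — fricative, sonority 2.
/h/→/r/: 2→4 (rises) — ok.
/r/→/j/: 4→5 (rises) — ok.
/j/→/q/: 5→1 (does not rise) — violation.
/q/→/f/: 1→2 (rises) — ok.

1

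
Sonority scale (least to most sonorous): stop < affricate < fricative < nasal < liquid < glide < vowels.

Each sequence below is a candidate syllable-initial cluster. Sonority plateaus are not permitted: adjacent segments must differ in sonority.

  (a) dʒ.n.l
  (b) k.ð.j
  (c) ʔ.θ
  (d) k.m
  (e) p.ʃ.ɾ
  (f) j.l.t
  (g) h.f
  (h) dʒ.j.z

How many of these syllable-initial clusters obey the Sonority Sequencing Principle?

5

(a) dʒ.n.l: profile 2-4-5 — obeys.
(b) k.ð.j: profile 1-3-6 — obeys.
(c) ʔ.θ: profile 1-3 — obeys.
(d) k.m: profile 1-4 — obeys.
(e) p.ʃ.ɾ: profile 1-3-5 — obeys.
(f) j.l.t: profile 6-5-1 — violates.
(g) h.f: profile 3-3 — violates.
(h) dʒ.j.z: profile 2-6-3 — violates.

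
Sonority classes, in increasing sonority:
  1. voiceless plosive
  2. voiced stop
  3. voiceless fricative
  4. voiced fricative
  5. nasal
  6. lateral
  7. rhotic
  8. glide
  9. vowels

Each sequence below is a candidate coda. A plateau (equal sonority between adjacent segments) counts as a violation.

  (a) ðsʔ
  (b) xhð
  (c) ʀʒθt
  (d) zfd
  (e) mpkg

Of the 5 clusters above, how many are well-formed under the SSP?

(a) sonority 4-3-1: well-formed.
(b) sonority 3-3-4: ill-formed.
(c) sonority 7-4-3-1: well-formed.
(d) sonority 4-3-2: well-formed.
(e) sonority 5-1-1-2: ill-formed.

3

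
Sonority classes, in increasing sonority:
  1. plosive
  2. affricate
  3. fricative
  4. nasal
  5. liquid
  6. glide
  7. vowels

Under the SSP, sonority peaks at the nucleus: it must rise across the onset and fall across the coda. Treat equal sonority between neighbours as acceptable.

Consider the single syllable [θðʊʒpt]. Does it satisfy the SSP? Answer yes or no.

Onset: /θ/ is a fricative (sonority 3), /ð/ is a fricative (sonority 3); then the nucleus /ʊ/ (sonority 7).
Onset profile 3-3-7 — rises to the nucleus.
Coda: /ʒ/ is a fricative (sonority 3), /p/ is a plosive (sonority 1), /t/ is a plosive (sonority 1).
Coda profile 7-3-1-1 — falls from the nucleus.

yes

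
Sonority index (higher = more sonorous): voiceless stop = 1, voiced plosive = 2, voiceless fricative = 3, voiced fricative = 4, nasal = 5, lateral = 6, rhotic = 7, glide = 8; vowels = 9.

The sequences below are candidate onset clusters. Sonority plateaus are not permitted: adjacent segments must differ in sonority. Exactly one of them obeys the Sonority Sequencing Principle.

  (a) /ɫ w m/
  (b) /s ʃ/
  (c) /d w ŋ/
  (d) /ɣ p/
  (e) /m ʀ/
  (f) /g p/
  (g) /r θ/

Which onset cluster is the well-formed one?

(a) 6-8-5 → violates
(b) 3-3 → violates
(c) 2-8-5 → violates
(d) 4-1 → violates
(e) 5-7 → obeys
(f) 2-1 → violates
(g) 7-3 → violates

e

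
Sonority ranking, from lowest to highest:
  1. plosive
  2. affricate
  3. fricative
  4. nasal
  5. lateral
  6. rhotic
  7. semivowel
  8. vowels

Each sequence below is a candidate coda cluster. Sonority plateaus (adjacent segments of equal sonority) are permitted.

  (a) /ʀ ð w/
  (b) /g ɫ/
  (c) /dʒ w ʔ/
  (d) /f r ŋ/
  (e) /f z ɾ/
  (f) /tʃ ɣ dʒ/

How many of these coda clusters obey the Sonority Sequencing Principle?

(a) /ʀ ð w/: profile 6-3-7 — violates.
(b) /g ɫ/: profile 1-5 — violates.
(c) /dʒ w ʔ/: profile 2-7-1 — violates.
(d) /f r ŋ/: profile 3-6-4 — violates.
(e) /f z ɾ/: profile 3-3-6 — violates.
(f) /tʃ ɣ dʒ/: profile 2-3-2 — violates.

0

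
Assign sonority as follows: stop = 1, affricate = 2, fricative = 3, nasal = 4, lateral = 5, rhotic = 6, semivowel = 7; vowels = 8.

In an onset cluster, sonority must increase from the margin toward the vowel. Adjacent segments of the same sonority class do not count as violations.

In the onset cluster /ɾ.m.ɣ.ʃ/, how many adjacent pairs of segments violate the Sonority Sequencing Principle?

/ɾ/: rhotic = 6.
/m/: nasal = 4.
/ɣ/: fricative = 3.
/ʃ/: fricative = 3.
/ɾ/→/m/: 6→4 (does not rise) — violation.
/m/→/ɣ/: 4→3 (does not rise) — violation.
/ɣ/→/ʃ/: 3→3 (plateau, allowed) — ok.

2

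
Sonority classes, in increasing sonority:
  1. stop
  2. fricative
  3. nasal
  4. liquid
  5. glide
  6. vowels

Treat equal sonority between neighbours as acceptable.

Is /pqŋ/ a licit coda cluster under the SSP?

/p/: stop = 1.
/q/: stop = 1.
/ŋ/: nasal = 3.
The profile is 1-1-3. Between /q/ (1) and /ŋ/ (3) sonority does not fall, so the cluster violates the SSP.

no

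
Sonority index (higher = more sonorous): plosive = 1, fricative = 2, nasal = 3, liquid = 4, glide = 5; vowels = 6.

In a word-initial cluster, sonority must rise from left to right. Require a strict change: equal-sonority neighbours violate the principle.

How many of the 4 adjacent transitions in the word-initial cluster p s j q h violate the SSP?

/p/ is a plosive (sonority 1).
/s/ is a fricative (sonority 2).
/j/ is a glide (sonority 5).
/q/ is a plosive (sonority 1).
/h/ is a fricative (sonority 2).
/p/→/s/: 1→2 (rises) — ok.
/s/→/j/: 2→5 (rises) — ok.
/j/→/q/: 5→1 (does not rise) — violation.
/q/→/h/: 1→2 (rises) — ok.

1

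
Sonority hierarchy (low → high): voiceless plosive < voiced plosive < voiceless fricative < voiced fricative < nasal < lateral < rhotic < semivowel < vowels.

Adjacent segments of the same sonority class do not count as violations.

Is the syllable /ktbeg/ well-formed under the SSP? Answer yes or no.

Onset: /k/ is a voiceless plosive (sonority 1), /t/ is a voiceless plosive (sonority 1), /b/ is a voiced plosive (sonority 2); then the nucleus /e/ (sonority 9).
Onset profile 1-1-2-9 — rises to the nucleus.
Coda: /g/ is a voiced plosive (sonority 2).
Coda profile 9-2 — falls from the nucleus.

yes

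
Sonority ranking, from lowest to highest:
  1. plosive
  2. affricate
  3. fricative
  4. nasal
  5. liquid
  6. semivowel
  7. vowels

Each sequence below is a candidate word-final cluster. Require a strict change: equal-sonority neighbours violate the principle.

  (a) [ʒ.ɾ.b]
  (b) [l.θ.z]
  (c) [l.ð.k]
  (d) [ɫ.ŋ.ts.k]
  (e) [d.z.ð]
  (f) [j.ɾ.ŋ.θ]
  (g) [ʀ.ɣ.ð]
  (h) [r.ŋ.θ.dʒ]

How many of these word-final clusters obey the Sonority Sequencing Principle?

4

(a) [ʒ.ɾ.b]: profile 3-5-1 — violates.
(b) [l.θ.z]: profile 5-3-3 — violates.
(c) [l.ð.k]: profile 5-3-1 — obeys.
(d) [ɫ.ŋ.ts.k]: profile 5-4-2-1 — obeys.
(e) [d.z.ð]: profile 1-3-3 — violates.
(f) [j.ɾ.ŋ.θ]: profile 6-5-4-3 — obeys.
(g) [ʀ.ɣ.ð]: profile 5-3-3 — violates.
(h) [r.ŋ.θ.dʒ]: profile 5-4-3-2 — obeys.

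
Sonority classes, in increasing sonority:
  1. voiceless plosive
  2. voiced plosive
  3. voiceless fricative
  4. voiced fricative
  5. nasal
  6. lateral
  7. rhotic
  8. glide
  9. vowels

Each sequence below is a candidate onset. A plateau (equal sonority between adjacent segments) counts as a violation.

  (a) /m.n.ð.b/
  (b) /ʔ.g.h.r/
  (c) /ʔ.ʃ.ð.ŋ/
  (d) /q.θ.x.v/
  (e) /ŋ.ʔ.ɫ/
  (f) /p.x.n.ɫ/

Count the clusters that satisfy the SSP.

(a) 5-5-4-2 → violates
(b) 1-2-3-7 → obeys
(c) 1-3-4-5 → obeys
(d) 1-3-3-4 → violates
(e) 5-1-6 → violates
(f) 1-3-5-6 → obeys

3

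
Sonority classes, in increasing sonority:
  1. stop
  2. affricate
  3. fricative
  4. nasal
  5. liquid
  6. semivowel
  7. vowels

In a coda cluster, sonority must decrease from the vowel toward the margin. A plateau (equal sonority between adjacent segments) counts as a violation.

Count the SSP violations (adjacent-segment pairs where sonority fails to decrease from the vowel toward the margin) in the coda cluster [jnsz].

1

/j/: semivowel = 6.
/n/: nasal = 4.
/s/: fricative = 3.
/z/: fricative = 3.
/j/→/n/: 6→4 (falls) — ok.
/n/→/s/: 4→3 (falls) — ok.
/s/→/z/: 3→3 (plateau) — violation.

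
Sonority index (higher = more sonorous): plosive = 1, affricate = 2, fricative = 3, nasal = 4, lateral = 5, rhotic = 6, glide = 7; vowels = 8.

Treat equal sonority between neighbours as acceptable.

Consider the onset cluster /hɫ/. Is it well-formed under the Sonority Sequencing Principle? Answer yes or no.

yes

/h/: fricative = 3.
/ɫ/: lateral = 5.
The profile 3-5 strictly rises, so the onset cluster satisfies the SSP.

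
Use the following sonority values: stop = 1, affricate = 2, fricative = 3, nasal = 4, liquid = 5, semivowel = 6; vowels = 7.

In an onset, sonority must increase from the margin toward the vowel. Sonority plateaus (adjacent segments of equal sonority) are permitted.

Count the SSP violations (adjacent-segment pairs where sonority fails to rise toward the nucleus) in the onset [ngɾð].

/n/: nasal = 4.
/g/: stop = 1.
/ɾ/: liquid = 5.
/ð/: fricative = 3.
/n/→/g/: 4→1 (does not rise) — violation.
/g/→/ɾ/: 1→5 (rises) — ok.
/ɾ/→/ð/: 5→3 (does not rise) — violation.

2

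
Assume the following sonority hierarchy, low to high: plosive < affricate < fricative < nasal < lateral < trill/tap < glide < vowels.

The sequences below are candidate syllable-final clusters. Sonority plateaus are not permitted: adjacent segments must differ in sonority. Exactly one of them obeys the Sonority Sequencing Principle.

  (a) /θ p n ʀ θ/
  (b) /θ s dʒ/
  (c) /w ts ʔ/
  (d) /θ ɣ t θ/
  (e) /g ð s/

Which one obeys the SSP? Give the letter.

c

(a) /θ p n ʀ θ/: profile 3-1-4-6-3 — violates.
(b) /θ s dʒ/: profile 3-3-2 — violates.
(c) /w ts ʔ/: profile 7-2-1 — obeys.
(d) /θ ɣ t θ/: profile 3-3-1-3 — violates.
(e) /g ð s/: profile 1-3-3 — violates.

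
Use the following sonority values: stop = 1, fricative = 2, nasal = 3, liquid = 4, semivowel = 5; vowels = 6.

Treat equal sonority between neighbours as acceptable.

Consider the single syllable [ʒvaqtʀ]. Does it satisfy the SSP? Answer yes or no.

Onset: /ʒ/ is a fricative (sonority 2), /v/ is a fricative (sonority 2); then the nucleus /a/ (sonority 6).
Onset profile 2-2-6 — rises to the nucleus.
Coda: /q/ is a stop (sonority 1), /t/ is a stop (sonority 1), /ʀ/ is a liquid (sonority 4).
Coda profile 6-1-1-4 — does not fall throughout.

no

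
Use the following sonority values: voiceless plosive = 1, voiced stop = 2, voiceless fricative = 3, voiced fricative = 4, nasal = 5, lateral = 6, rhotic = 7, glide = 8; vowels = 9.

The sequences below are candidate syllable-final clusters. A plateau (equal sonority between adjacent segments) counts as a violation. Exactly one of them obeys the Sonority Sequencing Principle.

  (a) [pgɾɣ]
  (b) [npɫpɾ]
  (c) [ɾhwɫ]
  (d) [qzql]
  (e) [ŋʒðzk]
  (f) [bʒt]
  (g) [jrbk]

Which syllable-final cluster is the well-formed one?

(a) [pgɾɣ]: profile 1-2-7-4 — violates.
(b) [npɫpɾ]: profile 5-1-6-1-7 — violates.
(c) [ɾhwɫ]: profile 7-3-8-6 — violates.
(d) [qzql]: profile 1-4-1-6 — violates.
(e) [ŋʒðzk]: profile 5-4-4-4-1 — violates.
(f) [bʒt]: profile 2-4-1 — violates.
(g) [jrbk]: profile 8-7-2-1 — obeys.

g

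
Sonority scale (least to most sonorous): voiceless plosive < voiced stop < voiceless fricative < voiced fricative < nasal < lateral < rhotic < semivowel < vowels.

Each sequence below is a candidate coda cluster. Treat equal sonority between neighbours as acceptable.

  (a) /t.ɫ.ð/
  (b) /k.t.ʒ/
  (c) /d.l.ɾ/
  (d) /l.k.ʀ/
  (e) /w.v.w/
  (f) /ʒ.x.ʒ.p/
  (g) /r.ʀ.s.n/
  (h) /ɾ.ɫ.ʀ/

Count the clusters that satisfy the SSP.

(a) /t.ɫ.ð/: profile 1-6-4 — violates.
(b) /k.t.ʒ/: profile 1-1-4 — violates.
(c) /d.l.ɾ/: profile 2-6-7 — violates.
(d) /l.k.ʀ/: profile 6-1-7 — violates.
(e) /w.v.w/: profile 8-4-8 — violates.
(f) /ʒ.x.ʒ.p/: profile 4-3-4-1 — violates.
(g) /r.ʀ.s.n/: profile 7-7-3-5 — violates.
(h) /ɾ.ɫ.ʀ/: profile 7-6-7 — violates.

0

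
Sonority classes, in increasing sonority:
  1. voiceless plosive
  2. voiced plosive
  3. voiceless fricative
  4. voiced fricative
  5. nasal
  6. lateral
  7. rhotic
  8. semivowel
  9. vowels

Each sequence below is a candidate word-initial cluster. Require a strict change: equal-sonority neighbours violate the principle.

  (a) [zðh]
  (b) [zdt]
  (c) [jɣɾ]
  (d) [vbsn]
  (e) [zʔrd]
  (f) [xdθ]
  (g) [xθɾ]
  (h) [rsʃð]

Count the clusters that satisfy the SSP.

0

(a) sonority 4-4-3: ill-formed.
(b) sonority 4-2-1: ill-formed.
(c) sonority 8-4-7: ill-formed.
(d) sonority 4-2-3-5: ill-formed.
(e) sonority 4-1-7-2: ill-formed.
(f) sonority 3-2-3: ill-formed.
(g) sonority 3-3-7: ill-formed.
(h) sonority 7-3-3-4: ill-formed.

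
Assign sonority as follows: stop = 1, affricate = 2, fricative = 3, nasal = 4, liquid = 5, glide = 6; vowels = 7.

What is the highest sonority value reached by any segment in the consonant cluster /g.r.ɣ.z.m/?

/g/: stop = 1.
/r/: liquid = 5.
/ɣ/: fricative = 3.
/z/: fricative = 3.
/m/: nasal = 4.
The maximum is 5.

5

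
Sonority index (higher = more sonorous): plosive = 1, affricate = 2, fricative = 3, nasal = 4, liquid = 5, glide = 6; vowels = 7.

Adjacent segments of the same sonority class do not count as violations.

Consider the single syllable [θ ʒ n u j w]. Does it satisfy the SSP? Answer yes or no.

Onset: /θ/ is a fricative (sonority 3), /ʒ/ is a fricative (sonority 3), /n/ is a nasal (sonority 4); then the nucleus /u/ (sonority 7).
Onset profile 3-3-4-7 — rises to the nucleus.
Coda: /j/ is a glide (sonority 6), /w/ is a glide (sonority 6).
Coda profile 7-6-6 — falls from the nucleus.

yes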